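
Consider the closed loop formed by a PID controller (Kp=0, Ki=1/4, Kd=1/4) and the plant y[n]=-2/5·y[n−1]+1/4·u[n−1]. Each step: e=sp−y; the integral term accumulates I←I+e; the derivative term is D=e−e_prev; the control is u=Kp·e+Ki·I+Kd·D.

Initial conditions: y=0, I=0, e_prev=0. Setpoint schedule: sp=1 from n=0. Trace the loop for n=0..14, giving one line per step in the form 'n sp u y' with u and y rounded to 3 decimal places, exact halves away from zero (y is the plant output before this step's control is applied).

(exact arithmetic carried between steps; '≈' marks a value shown rounded to 6 d.p. or computed from one; I and e_prev carry over from the previous line; the table rounds u and y to 3 d.p., halves away from zero)
n=0: y=0, sp=1, e=sp−y=1; I=1, D=e−e_prev=1; u=0·1+1/4·1+1/4·1=0.5; next y=-2/5·0+1/4·0.5=0.125
n=1: y=0.125, sp=1, e=sp−y=0.875; I=1.875, D=e−e_prev=-0.125; u=0·0.875+1/4·1.875+1/4·(-0.125)=0.4375; next y=-2/5·0.125+1/4·0.4375=0.059375
n=2: y=0.059375, sp=1, e=sp−y=0.940625; I=2.815625, D=e−e_prev=0.065625; u=0·0.940625+1/4·2.815625+1/4·0.065625≈0.720313; next y=-2/5·0.059375+1/4·0.720313≈0.156328
n=3: y≈0.156328, sp=1, e=sp−y≈0.843672; I≈3.659297, D=e−e_prev≈-0.096953; u=0·0.843672+1/4·3.659297+1/4·(-0.096953)≈0.890586; next y=-2/5·0.156328+1/4·0.890586≈0.160115
n=4: y≈0.160115, sp=1, e=sp−y≈0.839885; I≈4.499182, D=e−e_prev≈-0.003787; u=0·0.839885+1/4·4.499182+1/4·(-0.003787)≈1.123849; next y=-2/5·0.160115+1/4·1.123849≈0.216916
n=5: y≈0.216916, sp=1, e=sp−y≈0.783084; I≈5.282266, D=e−e_prev≈-0.056801; u=0·0.783084+1/4·5.282266+1/4·(-0.056801)≈1.306366; next y=-2/5·0.216916+1/4·1.306366≈0.239825
n=6: y≈0.239825, sp=1, e=sp−y≈0.760175; I≈6.042440, D=e−e_prev≈-0.022909; u=0·0.760175+1/4·6.042440+1/4·(-0.022909)≈1.504883; next y=-2/5·0.239825+1/4·1.504883≈0.280291
n=7: y≈0.280291, sp=1, e=sp−y≈0.719709; I≈6.762150, D=e−e_prev≈-0.040466; u=0·0.719709+1/4·6.762150+1/4·(-0.040466)≈1.680421; next y=-2/5·0.280291+1/4·1.680421≈0.307989
n=8: y≈0.307989, sp=1, e=sp−y≈0.692011; I≈7.454161, D=e−e_prev≈-0.027698; u=0·0.692011+1/4·7.454161+1/4·(-0.027698)≈1.856616; next y=-2/5·0.307989+1/4·1.856616≈0.340958
n=9: y≈0.340958, sp=1, e=sp−y≈0.659042; I≈8.113202, D=e−e_prev≈-0.032969; u=0·0.659042+1/4·8.113202+1/4·(-0.032969)≈2.020058; next y=-2/5·0.340958+1/4·2.020058≈0.368631
n=10: y≈0.368631, sp=1, e=sp−y≈0.631369; I≈8.744571, D=e−e_prev≈-0.027673; u=0·0.631369+1/4·8.744571+1/4·(-0.027673)≈2.179225; next y=-2/5·0.368631+1/4·2.179225≈0.397354
n=11: y≈0.397354, sp=1, e=sp−y≈0.602646; I≈9.347218, D=e−e_prev≈-0.028722; u=0·0.602646+1/4·9.347218+1/4·(-0.028722)≈2.329624; next y=-2/5·0.397354+1/4·2.329624≈0.423464
n=12: y≈0.423464, sp=1, e=sp−y≈0.576536; I≈9.923753, D=e−e_prev≈-0.026111; u=0·0.576536+1/4·9.923753+1/4·(-0.026111)≈2.474411; next y=-2/5·0.423464+1/4·2.474411≈0.449217
n=13: y≈0.449217, sp=1, e=sp−y≈0.550783; I≈10.474536, D=e−e_prev≈-0.025752; u=0·0.550783+1/4·10.474536+1/4·(-0.025752)≈2.612196; next y=-2/5·0.449217+1/4·2.612196≈0.473362
n=14: y≈0.473362, sp=1, e=sp−y≈0.526638; I≈11.001174, D=e−e_prev≈-0.024145; u=0·0.526638+1/4·11.001174+1/4·(-0.024145)≈2.744257; next y=-2/5·0.473362+1/4·2.744257≈0.496719

0 1 0.500 0.000
1 1 0.438 0.125
2 1 0.720 0.059
3 1 0.891 0.156
4 1 1.124 0.160
5 1 1.306 0.217
6 1 1.505 0.240
7 1 1.680 0.280
8 1 1.857 0.308
9 1 2.020 0.341
10 1 2.179 0.369
11 1 2.330 0.397
12 1 2.474 0.423
13 1 2.612 0.449
14 1 2.744 0.473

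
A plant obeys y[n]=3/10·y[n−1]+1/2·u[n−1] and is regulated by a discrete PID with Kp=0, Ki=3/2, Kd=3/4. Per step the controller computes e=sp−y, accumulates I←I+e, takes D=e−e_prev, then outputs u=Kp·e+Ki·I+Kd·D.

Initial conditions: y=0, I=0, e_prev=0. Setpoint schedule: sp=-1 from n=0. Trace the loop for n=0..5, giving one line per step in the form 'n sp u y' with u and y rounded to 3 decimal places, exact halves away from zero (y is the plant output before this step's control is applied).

0 -1 -2.250 0.000
1 -1 -0.469 -1.125
2 -1 -2.370 -0.572
3 -1 -0.832 -1.356
4 -1 -2.086 -0.823
5 -1 -0.901 -1.290

(exact arithmetic carried between steps; '≈' marks a value shown rounded to 6 d.p. or computed from one; I and e_prev carry over from the previous line; the table rounds u and y to 3 d.p., halves away from zero)
n=0: y=0, sp=-1, e=sp−y=-1; I=-1, D=e−e_prev=-1; u=0·(-1)+3/2·(-1)+3/4·(-1)=-2.25; next y=3/10·0+1/2·(-2.25)=-1.125
n=1: y=-1.125, sp=-1, e=sp−y=0.125; I=-0.875, D=e−e_prev=1.125; u=0·0.125+3/2·(-0.875)+3/4·1.125=-0.46875; next y=3/10·(-1.125)+1/2·(-0.46875)=-0.571875
n=2: y=-0.571875, sp=-1, e=sp−y=-0.428125; I=-1.303125, D=e−e_prev=-0.553125; u=0·(-0.428125)+3/2·(-1.303125)+3/4·(-0.553125)≈-2.369531; next y=3/10·(-0.571875)+1/2·(-2.369531)≈-1.356328
n=3: y≈-1.356328, sp=-1, e=sp−y≈0.356328; I≈-0.946797, D=e−e_prev≈0.784453; u=0·0.356328+3/2·(-0.946797)+3/4·0.784453≈-0.831855; next y=3/10·(-1.356328)+1/2·(-0.831855)≈-0.822826
n=4: y≈-0.822826, sp=-1, e=sp−y≈-0.177174; I≈-1.123971, D=e−e_prev≈-0.533502; u=0·(-0.177174)+3/2·(-1.123971)+3/4·(-0.533502)≈-2.086083; next y=3/10·(-0.822826)+1/2·(-2.086083)≈-1.289889
n=5: y≈-1.289889, sp=-1, e=sp−y≈0.289889; I≈-0.834082, D=e−e_prev≈0.467063; u=0·0.289889+3/2·(-0.834082)+3/4·0.467063≈-0.900825; next y=3/10·(-1.289889)+1/2·(-0.900825)≈-0.837379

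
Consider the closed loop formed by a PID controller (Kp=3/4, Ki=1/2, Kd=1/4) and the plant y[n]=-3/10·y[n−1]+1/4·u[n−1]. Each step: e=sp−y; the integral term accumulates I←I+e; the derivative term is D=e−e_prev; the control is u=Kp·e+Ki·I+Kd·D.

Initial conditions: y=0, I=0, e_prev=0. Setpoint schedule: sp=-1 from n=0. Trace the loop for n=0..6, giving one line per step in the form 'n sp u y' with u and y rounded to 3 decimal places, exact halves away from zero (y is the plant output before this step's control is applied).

(exact arithmetic carried between steps; '≈' marks a value shown rounded to 6 d.p. or computed from one; I and e_prev carry over from the previous line; the table rounds u and y to 3 d.p., halves away from zero)
n=0: y=0, sp=-1, e=sp−y=-1; I=-1, D=e−e_prev=-1; u=3/4·(-1)+1/2·(-1)+1/4·(-1)=-1.5; next y=-3/10·0+1/4·(-1.5)=-0.375
n=1: y=-0.375, sp=-1, e=sp−y=-0.625; I=-1.625, D=e−e_prev=0.375; u=3/4·(-0.625)+1/2·(-1.625)+1/4·0.375=-1.1875; next y=-3/10·(-0.375)+1/4·(-1.1875)=-0.184375
n=2: y=-0.184375, sp=-1, e=sp−y=-0.815625; I=-2.440625, D=e−e_prev=-0.190625; u=3/4·(-0.815625)+1/2·(-2.440625)+1/4·(-0.190625)≈-1.879688; next y=-3/10·(-0.184375)+1/4·(-1.879688)≈-0.414609
n=3: y≈-0.414609, sp=-1, e=sp−y≈-0.585391; I≈-3.026016, D=e−e_prev≈0.230234; u=3/4·(-0.585391)+1/2·(-3.026016)+1/4·0.230234≈-1.894492; next y=-3/10·(-0.414609)+1/4·(-1.894492)≈-0.349240
n=4: y≈-0.349240, sp=-1, e=sp−y≈-0.650760; I≈-3.676775, D=e−e_prev≈-0.065369; u=3/4·(-0.650760)+1/2·(-3.676775)+1/4·(-0.065369)≈-2.342800; next y=-3/10·(-0.349240)+1/4·(-2.342800)≈-0.480928
n=5: y≈-0.480928, sp=-1, e=sp−y≈-0.519072; I≈-4.195848, D=e−e_prev≈0.131688; u=3/4·(-0.519072)+1/2·(-4.195848)+1/4·0.131688≈-2.454306; next y=-3/10·(-0.480928)+1/4·(-2.454306)≈-0.469298
n=6: y≈-0.469298, sp=-1, e=sp−y≈-0.530702; I≈-4.726549, D=e−e_prev≈-0.011630; u=3/4·(-0.530702)+1/2·(-4.726549)+1/4·(-0.011630)≈-2.764209; next y=-3/10·(-0.469298)+1/4·(-2.764209)≈-0.550263

0 -1 -1.500 0.000
1 -1 -1.188 -0.375
2 -1 -1.880 -0.184
3 -1 -1.894 -0.415
4 -1 -2.343 -0.349
5 -1 -2.454 -0.481
6 -1 -2.764 -0.469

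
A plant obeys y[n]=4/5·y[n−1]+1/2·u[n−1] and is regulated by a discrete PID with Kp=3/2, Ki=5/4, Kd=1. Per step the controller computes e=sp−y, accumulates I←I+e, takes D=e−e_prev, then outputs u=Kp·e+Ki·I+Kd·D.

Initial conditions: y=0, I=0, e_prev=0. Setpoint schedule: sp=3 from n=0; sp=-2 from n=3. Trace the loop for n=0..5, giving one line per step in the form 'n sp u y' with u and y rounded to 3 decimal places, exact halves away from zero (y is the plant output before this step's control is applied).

0 3 11.250 0.000
1 3 -9.094 5.625
2 3 14.520 -0.047
3 -2 -33.353 7.222
4 -2 35.342 -10.899
5 -2 -46.096 8.952

(exact arithmetic carried between steps; '≈' marks a value shown rounded to 6 d.p. or computed from one; I and e_prev carry over from the previous line; the table rounds u and y to 3 d.p., halves away from zero)
n=0: y=0, sp=3, e=sp−y=3; I=3, D=e−e_prev=3; u=3/2·3+5/4·3+1·3=11.25; next y=4/5·0+1/2·11.25=5.625
n=1: y=5.625, sp=3, e=sp−y=-2.625; I=0.375, D=e−e_prev=-5.625; u=3/2·(-2.625)+5/4·0.375+1·(-5.625)=-9.09375; next y=4/5·5.625+1/2·(-9.09375)=-0.046875
n=2: y=-0.046875, sp=3, e=sp−y=3.046875; I=3.421875, D=e−e_prev=5.671875; u=3/2·3.046875+5/4·3.421875+1·5.671875≈14.519531; next y=4/5·(-0.046875)+1/2·14.519531≈7.222266
n=3: y≈7.222266, sp=-2, e=sp−y≈-9.222266; I≈-5.800391, D=e−e_prev≈-12.269141; u=3/2·(-9.222266)+5/4·(-5.800391)+1·(-12.269141)≈-33.353027; next y=4/5·7.222266+1/2·(-33.353027)≈-10.898701
n=4: y≈-10.898701, sp=-2, e=sp−y≈8.898701; I≈3.098311, D=e−e_prev≈18.120967; u=3/2·8.898701+5/4·3.098311+1·18.120967≈35.341907; next y=4/5·(-10.898701)+1/2·35.341907≈8.951992
n=5: y≈8.951992, sp=-2, e=sp−y≈-10.951992; I≈-7.853682, D=e−e_prev≈-19.850694; u=3/2·(-10.951992)+5/4·(-7.853682)+1·(-19.850694)≈-46.095785; next y=4/5·8.951992+1/2·(-46.095785)≈-15.886298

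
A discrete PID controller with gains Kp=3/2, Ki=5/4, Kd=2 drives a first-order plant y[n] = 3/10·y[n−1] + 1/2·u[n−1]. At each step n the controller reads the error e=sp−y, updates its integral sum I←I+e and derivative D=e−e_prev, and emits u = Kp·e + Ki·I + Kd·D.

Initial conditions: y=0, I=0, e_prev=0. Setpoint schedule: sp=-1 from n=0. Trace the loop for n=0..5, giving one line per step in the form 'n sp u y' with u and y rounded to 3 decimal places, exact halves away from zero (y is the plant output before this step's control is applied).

0 -1 -4.750 0.000
1 -1 7.281 -2.375
2 -1 -20.940 2.928
3 -1 44.224 -9.591
4 -1 -107.000 19.235
5 -1 243.440 -47.730

(exact arithmetic carried between steps; '≈' marks a value shown rounded to 6 d.p. or computed from one; I and e_prev carry over from the previous line; the table rounds u and y to 3 d.p., halves away from zero)
n=0: y=0, sp=-1, e=sp−y=-1; I=-1, D=e−e_prev=-1; u=3/2·(-1)+5/4·(-1)+2·(-1)=-4.75; next y=3/10·0+1/2·(-4.75)=-2.375
n=1: y=-2.375, sp=-1, e=sp−y=1.375; I=0.375, D=e−e_prev=2.375; u=3/2·1.375+5/4·0.375+2·2.375=7.28125; next y=3/10·(-2.375)+1/2·7.28125=2.928125
n=2: y=2.928125, sp=-1, e=sp−y=-3.928125; I=-3.553125, D=e−e_prev=-5.303125; u=3/2·(-3.928125)+5/4·(-3.553125)+2·(-5.303125)≈-20.939844; next y=3/10·2.928125+1/2·(-20.939844)≈-9.591484
n=3: y≈-9.591484, sp=-1, e=sp−y≈8.591484; I≈5.038359, D=e−e_prev≈12.519609; u=3/2·8.591484+5/4·5.038359+2·12.519609≈44.224395; next y=3/10·(-9.591484)+1/2·44.224395≈19.234752
n=4: y≈19.234752, sp=-1, e=sp−y≈-20.234752; I≈-15.196393, D=e−e_prev≈-28.826236; u=3/2·(-20.234752)+5/4·(-15.196393)+2·(-28.826236)≈-107.000091; next y=3/10·19.234752+1/2·(-107.000091)≈-47.729620
n=5: y≈-47.729620, sp=-1, e=sp−y≈46.729620; I≈31.533227, D=e−e_prev≈66.964372; u=3/2·46.729620+5/4·31.533227+2·66.964372≈243.439709; next y=3/10·(-47.729620)+1/2·243.439709≈107.400968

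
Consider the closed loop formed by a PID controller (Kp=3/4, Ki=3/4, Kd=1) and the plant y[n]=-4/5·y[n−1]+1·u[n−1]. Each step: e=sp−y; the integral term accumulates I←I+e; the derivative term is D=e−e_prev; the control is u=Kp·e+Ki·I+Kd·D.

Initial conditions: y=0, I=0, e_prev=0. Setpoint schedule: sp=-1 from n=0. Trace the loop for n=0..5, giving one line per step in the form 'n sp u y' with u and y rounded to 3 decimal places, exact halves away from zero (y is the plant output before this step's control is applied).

(exact arithmetic carried between steps; '≈' marks a value shown rounded to 6 d.p. or computed from one; I and e_prev carry over from the previous line; the table rounds u and y to 3 d.p., halves away from zero)
n=0: y=0, sp=-1, e=sp−y=-1; I=-1, D=e−e_prev=-1; u=3/4·(-1)+3/4·(-1)+1·(-1)=-2.5; next y=-4/5·0+1·(-2.5)=-2.5
n=1: y=-2.5, sp=-1, e=sp−y=1.5; I=0.5, D=e−e_prev=2.5; u=3/4·1.5+3/4·0.5+1·2.5=4; next y=-4/5·(-2.5)+1·4=6
n=2: y=6, sp=-1, e=sp−y=-7; I=-6.5, D=e−e_prev=-8.5; u=3/4·(-7)+3/4·(-6.5)+1·(-8.5)=-18.625; next y=-4/5·6+1·(-18.625)=-23.425
n=3: y=-23.425, sp=-1, e=sp−y=22.425; I=15.925, D=e−e_prev=29.425; u=3/4·22.425+3/4·15.925+1·29.425=58.1875; next y=-4/5·(-23.425)+1·58.1875=76.9275
n=4: y=76.9275, sp=-1, e=sp−y=-77.9275; I=-62.0025, D=e−e_prev=-100.3525; u=3/4·(-77.9275)+3/4·(-62.0025)+1·(-100.3525)=-205.3; next y=-4/5·76.9275+1·(-205.3)=-266.842
n=5: y=-266.842, sp=-1, e=sp−y=265.842; I=203.8395, D=e−e_prev=343.7695; u=3/4·265.842+3/4·203.8395+1·343.7695=696.030625; next y=-4/5·(-266.842)+1·696.030625=909.504225

0 -1 -2.500 0.000
1 -1 4.000 -2.500
2 -1 -18.625 6.000
3 -1 58.188 -23.425
4 -1 -205.300 76.928
5 -1 696.031 -266.842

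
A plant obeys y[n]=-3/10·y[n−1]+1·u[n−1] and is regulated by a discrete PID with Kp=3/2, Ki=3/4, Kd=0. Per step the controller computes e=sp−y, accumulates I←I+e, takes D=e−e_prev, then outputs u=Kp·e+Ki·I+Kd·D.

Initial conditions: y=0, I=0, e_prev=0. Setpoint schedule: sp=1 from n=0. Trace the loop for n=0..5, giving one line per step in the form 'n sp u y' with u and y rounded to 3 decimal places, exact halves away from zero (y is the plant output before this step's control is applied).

0 1 2.250 0.000
1 1 -2.063 2.250
2 1 8.222 -2.738
3 1 -15.481 9.043
4 1 39.771 -18.194
5 1 -88.536 45.229

(exact arithmetic carried between steps; '≈' marks a value shown rounded to 6 d.p. or computed from one; I and e_prev carry over from the previous line; the table rounds u and y to 3 d.p., halves away from zero)
n=0: y=0, sp=1, e=sp−y=1; I=1, D=e−e_prev=1; u=3/2·1+3/4·1+0·1=2.25; next y=-3/10·0+1·2.25=2.25
n=1: y=2.25, sp=1, e=sp−y=-1.25; I=-0.25, D=e−e_prev=-2.25; u=3/2·(-1.25)+3/4·(-0.25)+0·(-2.25)=-2.0625; next y=-3/10·2.25+1·(-2.0625)=-2.7375
n=2: y=-2.7375, sp=1, e=sp−y=3.7375; I=3.4875, D=e−e_prev=4.9875; u=3/2·3.7375+3/4·3.4875+0·4.9875=8.221875; next y=-3/10·(-2.7375)+1·8.221875=9.043125
n=3: y=9.043125, sp=1, e=sp−y=-8.043125; I=-4.555625, D=e−e_prev=-11.780625; u=3/2·(-8.043125)+3/4·(-4.555625)+0·(-11.780625)≈-15.481406; next y=-3/10·9.043125+1·(-15.481406)≈-18.194344
n=4: y≈-18.194344, sp=1, e=sp−y≈19.194344; I≈14.638719, D=e−e_prev≈27.237469; u=3/2·19.194344+3/4·14.638719+0·27.237469≈39.770555; next y=-3/10·(-18.194344)+1·39.770555≈45.228858
n=5: y≈45.228858, sp=1, e=sp−y≈-44.228858; I≈-29.590139, D=e−e_prev≈-63.423202; u=3/2·(-44.228858)+3/4·(-29.590139)+0·(-63.423202)≈-88.535891; next y=-3/10·45.228858+1·(-88.535891)≈-102.104548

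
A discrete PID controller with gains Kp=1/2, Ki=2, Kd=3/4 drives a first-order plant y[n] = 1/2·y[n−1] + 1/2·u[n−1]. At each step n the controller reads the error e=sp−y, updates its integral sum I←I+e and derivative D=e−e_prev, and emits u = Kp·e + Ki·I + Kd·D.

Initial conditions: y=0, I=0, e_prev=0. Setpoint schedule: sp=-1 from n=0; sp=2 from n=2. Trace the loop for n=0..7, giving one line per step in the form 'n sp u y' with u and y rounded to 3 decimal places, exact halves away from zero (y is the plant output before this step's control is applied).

(exact arithmetic carried between steps; '≈' marks a value shown rounded to 6 d.p. or computed from one; I and e_prev carry over from the previous line; the table rounds u and y to 3 d.p., halves away from zero)
n=0: y=0, sp=-1, e=sp−y=-1; I=-1, D=e−e_prev=-1; u=1/2·(-1)+2·(-1)+3/4·(-1)=-3.25; next y=1/2·0+1/2·(-3.25)=-1.625
n=1: y=-1.625, sp=-1, e=sp−y=0.625; I=-0.375, D=e−e_prev=1.625; u=1/2·0.625+2·(-0.375)+3/4·1.625=0.78125; next y=1/2·(-1.625)+1/2·0.78125=-0.421875
n=2: y=-0.421875, sp=2, e=sp−y=2.421875; I=2.046875, D=e−e_prev=1.796875; u=1/2·2.421875+2·2.046875+3/4·1.796875≈6.652344; next y=1/2·(-0.421875)+1/2·6.652344≈3.115234
n=3: y≈3.115234, sp=2, e=sp−y≈-1.115234; I≈0.931641, D=e−e_prev≈-3.537109; u=1/2·(-1.115234)+2·0.931641+3/4·(-3.537109)≈-1.347168; next y=1/2·3.115234+1/2·(-1.347168)≈0.884033
n=4: y≈0.884033, sp=2, e=sp−y≈1.115967; I≈2.047607, D=e−e_prev≈2.231201; u=1/2·1.115967+2·2.047607+3/4·2.231201≈6.326599; next y=1/2·0.884033+1/2·6.326599≈3.605316
n=5: y≈3.605316, sp=2, e=sp−y≈-1.605316; I≈0.442291, D=e−e_prev≈-2.721283; u=1/2·(-1.605316)+2·0.442291+3/4·(-2.721283)≈-1.959038; next y=1/2·3.605316+1/2·(-1.959038)≈0.823139
n=6: y≈0.823139, sp=2, e=sp−y≈1.176861; I≈1.619152, D=e−e_prev≈2.782177; u=1/2·1.176861+2·1.619152+3/4·2.782177≈5.913367; next y=1/2·0.823139+1/2·5.913367≈3.368253
n=7: y≈3.368253, sp=2, e=sp−y≈-1.368253; I≈0.250899, D=e−e_prev≈-2.545114; u=1/2·(-1.368253)+2·0.250899+3/4·(-2.545114)≈-2.091164; next y=1/2·3.368253+1/2·(-2.091164)≈0.638544

0 -1 -3.250 0.000
1 -1 0.781 -1.625
2 2 6.652 -0.422
3 2 -1.347 3.115
4 2 6.327 0.884
5 2 -1.959 3.605
6 2 5.913 0.823
7 2 -2.091 3.368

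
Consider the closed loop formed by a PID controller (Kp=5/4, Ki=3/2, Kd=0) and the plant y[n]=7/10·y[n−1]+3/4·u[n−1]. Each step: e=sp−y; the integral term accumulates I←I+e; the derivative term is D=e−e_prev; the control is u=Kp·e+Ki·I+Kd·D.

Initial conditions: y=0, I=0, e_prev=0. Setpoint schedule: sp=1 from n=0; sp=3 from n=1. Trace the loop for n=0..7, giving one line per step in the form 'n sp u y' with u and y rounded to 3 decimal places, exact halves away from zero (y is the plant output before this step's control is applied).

(exact arithmetic carried between steps; '≈' marks a value shown rounded to 6 d.p. or computed from one; I and e_prev carry over from the previous line; the table rounds u and y to 3 d.p., halves away from zero)
n=0: y=0, sp=1, e=sp−y=1; I=1, D=e−e_prev=1; u=5/4·1+3/2·1+0·1=2.75; next y=7/10·0+3/4·2.75=2.0625
n=1: y=2.0625, sp=3, e=sp−y=0.9375; I=1.9375, D=e−e_prev=-0.0625; u=5/4·0.9375+3/2·1.9375+0·(-0.0625)=4.078125; next y=7/10·2.0625+3/4·4.078125≈4.502344
n=2: y≈4.502344, sp=3, e=sp−y≈-1.502344; I≈0.435156, D=e−e_prev≈-2.439844; u=5/4·(-1.502344)+3/2·0.435156+0·(-2.439844)≈-1.225195; next y=7/10·4.502344+3/4·(-1.225195)≈2.232744
n=3: y≈2.232744, sp=3, e=sp−y≈0.767256; I≈1.202412, D=e−e_prev≈2.269600; u=5/4·0.767256+3/2·1.202412+0·2.269600≈2.762688; next y=7/10·2.232744+3/4·2.762688≈3.634937
n=4: y≈3.634937, sp=3, e=sp−y≈-0.634937; I≈0.567475, D=e−e_prev≈-1.402193; u=5/4·(-0.634937)+3/2·0.567475+0·(-1.402193)≈0.057542; next y=7/10·3.634937+3/4·0.057542≈2.587612
n=5: y≈2.587612, sp=3, e=sp−y≈0.412388; I≈0.979863, D=e−e_prev≈1.047325; u=5/4·0.412388+3/2·0.979863+0·1.047325≈1.985280; next y=7/10·2.587612+3/4·1.985280≈3.300288
n=6: y≈3.300288, sp=3, e=sp−y≈-0.300288; I≈0.679575, D=e−e_prev≈-0.712676; u=5/4·(-0.300288)+3/2·0.679575+0·(-0.712676)≈0.644002; next y=7/10·3.300288+3/4·0.644002≈2.793203
n=7: y≈2.793203, sp=3, e=sp−y≈0.206797; I≈0.886372, D=e−e_prev≈0.507085; u=5/4·0.206797+3/2·0.886372+0·0.507085≈1.588053; next y=7/10·2.793203+3/4·1.588053≈3.146282

0 1 2.750 0.000
1 3 4.078 2.063
2 3 -1.225 4.502
3 3 2.763 2.233
4 3 0.058 3.635
5 3 1.985 2.588
6 3 0.644 3.300
7 3 1.588 2.793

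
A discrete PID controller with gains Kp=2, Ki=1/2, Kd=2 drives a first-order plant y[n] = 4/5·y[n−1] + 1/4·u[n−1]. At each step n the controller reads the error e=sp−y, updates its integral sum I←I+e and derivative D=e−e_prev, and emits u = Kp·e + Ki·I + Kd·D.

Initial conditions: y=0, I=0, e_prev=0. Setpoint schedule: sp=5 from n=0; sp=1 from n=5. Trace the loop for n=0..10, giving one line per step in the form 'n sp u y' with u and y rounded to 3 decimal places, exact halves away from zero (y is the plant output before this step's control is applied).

0 5 22.500 0.000
1 5 -10.313 5.625
2 5 17.289 1.922
3 5 -6.299 5.860
4 5 13.507 3.113
5 1 -21.436 5.867
6 1 19.035 -0.665
7 1 -15.211 4.226
8 1 13.875 -0.421
9 1 -10.699 3.132
10 1 10.196 -0.169

(exact arithmetic carried between steps; '≈' marks a value shown rounded to 6 d.p. or computed from one; I and e_prev carry over from the previous line; the table rounds u and y to 3 d.p., halves away from zero)
n=0: y=0, sp=5, e=sp−y=5; I=5, D=e−e_prev=5; u=2·5+1/2·5+2·5=22.5; next y=4/5·0+1/4·22.5=5.625
n=1: y=5.625, sp=5, e=sp−y=-0.625; I=4.375, D=e−e_prev=-5.625; u=2·(-0.625)+1/2·4.375+2·(-5.625)=-10.3125; next y=4/5·5.625+1/4·(-10.3125)=1.921875
n=2: y=1.921875, sp=5, e=sp−y=3.078125; I=7.453125, D=e−e_prev=3.703125; u=2·3.078125+1/2·7.453125+2·3.703125≈17.289063; next y=4/5·1.921875+1/4·17.289063≈5.859766
n=3: y≈5.859766, sp=5, e=sp−y≈-0.859766; I≈6.593359, D=e−e_prev≈-3.937891; u=2·(-0.859766)+1/2·6.593359+2·(-3.937891)≈-6.298633; next y=4/5·5.859766+1/4·(-6.298633)≈3.113154
n=4: y≈3.113154, sp=5, e=sp−y≈1.886846; I≈8.480205, D=e−e_prev≈2.746611; u=2·1.886846+1/2·8.480205+2·2.746611≈13.507017; next y=4/5·3.113154+1/4·13.507017≈5.867278
n=5: y≈5.867278, sp=1, e=sp−y≈-4.867278; I≈3.612927, D=e−e_prev≈-6.754123; u=2·(-4.867278)+1/2·3.612927+2·(-6.754123)≈-21.436338; next y=4/5·5.867278+1/4·(-21.436338)≈-0.665262
n=6: y≈-0.665262, sp=1, e=sp−y≈1.665262; I≈5.278190, D=e−e_prev≈6.532540; u=2·1.665262+1/2·5.278190+2·6.532540≈19.034700; next y=4/5·(-0.665262)+1/4·19.034700≈4.226465
n=7: y≈4.226465, sp=1, e=sp−y≈-3.226465; I≈2.051725, D=e−e_prev≈-4.891727; u=2·(-3.226465)+1/2·2.051725+2·(-4.891727)≈-15.210522; next y=4/5·4.226465+1/4·(-15.210522)≈-0.421459
n=8: y≈-0.421459, sp=1, e=sp−y≈1.421459; I≈3.473184, D=e−e_prev≈4.647924; u=2·1.421459+1/2·3.473184+2·4.647924≈13.875356; next y=4/5·(-0.421459)+1/4·13.875356≈3.131672
n=9: y≈3.131672, sp=1, e=sp−y≈-2.131672; I≈1.341511, D=e−e_prev≈-3.553131; u=2·(-2.131672)+1/2·1.341511+2·(-3.553131)≈-10.698850; next y=4/5·3.131672+1/4·(-10.698850)≈-0.169375
n=10: y≈-0.169375, sp=1, e=sp−y≈1.169375; I≈2.510886, D=e−e_prev≈3.301047; u=2·1.169375+1/2·2.510886+2·3.301047≈10.196287; next y=4/5·(-0.169375)+1/4·10.196287≈2.413572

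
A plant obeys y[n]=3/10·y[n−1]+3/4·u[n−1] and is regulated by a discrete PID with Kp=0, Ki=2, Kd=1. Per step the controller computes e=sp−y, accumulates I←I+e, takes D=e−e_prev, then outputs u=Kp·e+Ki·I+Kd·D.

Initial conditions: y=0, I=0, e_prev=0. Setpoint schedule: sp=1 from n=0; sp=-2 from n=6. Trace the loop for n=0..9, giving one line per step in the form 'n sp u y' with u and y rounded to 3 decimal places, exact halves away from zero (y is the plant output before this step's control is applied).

0 1 3.000 0.000
1 1 -2.750 2.250
2 1 7.913 -1.388
3 1 -11.667 5.518
4 1 24.041 -7.095
5 1 -41.374 15.902
6 -2 69.304 -26.259
7 -2 -132.418 44.100
8 -2 236.293 -86.084
9 -2 -438.158 151.394

(exact arithmetic carried between steps; '≈' marks a value shown rounded to 6 d.p. or computed from one; I and e_prev carry over from the previous line; the table rounds u and y to 3 d.p., halves away from zero)
n=0: y=0, sp=1, e=sp−y=1; I=1, D=e−e_prev=1; u=0·1+2·1+1·1=3; next y=3/10·0+3/4·3=2.25
n=1: y=2.25, sp=1, e=sp−y=-1.25; I=-0.25, D=e−e_prev=-2.25; u=0·(-1.25)+2·(-0.25)+1·(-2.25)=-2.75; next y=3/10·2.25+3/4·(-2.75)=-1.3875
n=2: y=-1.3875, sp=1, e=sp−y=2.3875; I=2.1375, D=e−e_prev=3.6375; u=0·2.3875+2·2.1375+1·3.6375=7.9125; next y=3/10·(-1.3875)+3/4·7.9125=5.518125
n=3: y=5.518125, sp=1, e=sp−y=-4.518125; I=-2.380625, D=e−e_prev=-6.905625; u=0·(-4.518125)+2·(-2.380625)+1·(-6.905625)=-11.666875; next y=3/10·5.518125+3/4·(-11.666875)≈-7.094719
n=4: y≈-7.094719, sp=1, e=sp−y≈8.094719; I≈5.714094, D=e−e_prev≈12.612844; u=0·8.094719+2·5.714094+1·12.612844≈24.041031; next y=3/10·(-7.094719)+3/4·24.041031≈15.902358
n=5: y≈15.902358, sp=1, e=sp−y≈-14.902358; I≈-9.188264, D=e−e_prev≈-22.997077; u=0·(-14.902358)+2·(-9.188264)+1·(-22.997077)≈-41.373605; next y=3/10·15.902358+3/4·(-41.373605)≈-26.259496
n=6: y≈-26.259496, sp=-2, e=sp−y≈24.259496; I≈15.071232, D=e−e_prev≈39.161854; u=0·24.259496+2·15.071232+1·39.161854≈69.304318; next y=3/10·(-26.259496)+3/4·69.304318≈44.100390
n=7: y≈44.100390, sp=-2, e=sp−y≈-46.100390; I≈-31.029158, D=e−e_prev≈-70.359886; u=0·(-46.100390)+2·(-31.029158)+1·(-70.359886)≈-132.418201; next y=3/10·44.100390+3/4·(-132.418201)≈-86.083534
n=8: y≈-86.083534, sp=-2, e=sp−y≈84.083534; I≈53.054376, D=e−e_prev≈130.183924; u=0·84.083534+2·53.054376+1·130.183924≈236.292677; next y=3/10·(-86.083534)+3/4·236.292677≈151.394447
n=9: y≈151.394447, sp=-2, e=sp−y≈-153.394447; I≈-100.340071, D=e−e_prev≈-237.477981; u=0·(-153.394447)+2·(-100.340071)+1·(-237.477981)≈-438.158123; next y=3/10·151.394447+3/4·(-438.158123)≈-283.200258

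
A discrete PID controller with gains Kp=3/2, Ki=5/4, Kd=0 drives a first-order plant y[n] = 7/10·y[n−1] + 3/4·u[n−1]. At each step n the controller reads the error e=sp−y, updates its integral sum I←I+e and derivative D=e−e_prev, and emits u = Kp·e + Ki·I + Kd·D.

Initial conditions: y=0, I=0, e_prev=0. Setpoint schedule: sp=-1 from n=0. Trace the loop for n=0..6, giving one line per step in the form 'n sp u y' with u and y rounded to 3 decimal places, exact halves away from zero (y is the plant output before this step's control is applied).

(exact arithmetic carried between steps; '≈' marks a value shown rounded to 6 d.p. or computed from one; I and e_prev carry over from the previous line; the table rounds u and y to 3 d.p., halves away from zero)
n=0: y=0, sp=-1, e=sp−y=-1; I=-1, D=e−e_prev=-1; u=3/2·(-1)+5/4·(-1)+0·(-1)=-2.75; next y=7/10·0+3/4·(-2.75)=-2.0625
n=1: y=-2.0625, sp=-1, e=sp−y=1.0625; I=0.0625, D=e−e_prev=2.0625; u=3/2·1.0625+5/4·0.0625+0·2.0625=1.671875; next y=7/10·(-2.0625)+3/4·1.671875≈-0.189844
n=2: y≈-0.189844, sp=-1, e=sp−y≈-0.810156; I≈-0.747656, D=e−e_prev≈-1.872656; u=3/2·(-0.810156)+5/4·(-0.747656)+0·(-1.872656)≈-2.149805; next y=7/10·(-0.189844)+3/4·(-2.149805)≈-1.745244
n=3: y≈-1.745244, sp=-1, e=sp−y≈0.745244; I≈-0.002412, D=e−e_prev≈1.555400; u=3/2·0.745244+5/4·(-0.002412)+0·1.555400≈1.114851; next y=7/10·(-1.745244)+3/4·1.114851≈-0.385533
n=4: y≈-0.385533, sp=-1, e=sp−y≈-0.614467; I≈-0.616880, D=e−e_prev≈-1.359712; u=3/2·(-0.614467)+5/4·(-0.616880)+0·(-1.359712)≈-1.692801; next y=7/10·(-0.385533)+3/4·(-1.692801)≈-1.539473
n=5: y≈-1.539473, sp=-1, e=sp−y≈0.539473; I≈-0.077406, D=e−e_prev≈1.153941; u=3/2·0.539473+5/4·(-0.077406)+0·1.153941≈0.712452; next y=7/10·(-1.539473)+3/4·0.712452≈-0.543292
n=6: y≈-0.543292, sp=-1, e=sp−y≈-0.456708; I≈-0.534114, D=e−e_prev≈-0.996181; u=3/2·(-0.456708)+5/4·(-0.534114)+0·(-0.996181)≈-1.352704; next y=7/10·(-0.543292)+3/4·(-1.352704)≈-1.394833

0 -1 -2.750 0.000
1 -1 1.672 -2.063
2 -1 -2.150 -0.190
3 -1 1.115 -1.745
4 -1 -1.693 -0.386
5 -1 0.712 -1.539
6 -1 -1.353 -0.543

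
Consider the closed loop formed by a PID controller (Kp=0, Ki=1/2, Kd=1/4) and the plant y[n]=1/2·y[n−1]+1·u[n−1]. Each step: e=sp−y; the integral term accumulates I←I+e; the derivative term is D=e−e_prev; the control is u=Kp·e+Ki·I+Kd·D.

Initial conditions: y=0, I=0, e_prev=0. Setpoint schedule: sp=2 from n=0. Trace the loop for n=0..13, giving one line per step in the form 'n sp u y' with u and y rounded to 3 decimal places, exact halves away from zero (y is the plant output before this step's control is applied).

(exact arithmetic carried between steps; '≈' marks a value shown rounded to 6 d.p. or computed from one; I and e_prev carry over from the previous line; the table rounds u and y to 3 d.p., halves away from zero)
n=0: y=0, sp=2, e=sp−y=2; I=2, D=e−e_prev=2; u=0·2+1/2·2+1/4·2=1.5; next y=1/2·0+1·1.5=1.5
n=1: y=1.5, sp=2, e=sp−y=0.5; I=2.5, D=e−e_prev=-1.5; u=0·0.5+1/2·2.5+1/4·(-1.5)=0.875; next y=1/2·1.5+1·0.875=1.625
n=2: y=1.625, sp=2, e=sp−y=0.375; I=2.875, D=e−e_prev=-0.125; u=0·0.375+1/2·2.875+1/4·(-0.125)=1.40625; next y=1/2·1.625+1·1.40625=2.21875
n=3: y=2.21875, sp=2, e=sp−y=-0.21875; I=2.65625, D=e−e_prev=-0.59375; u=0·(-0.21875)+1/2·2.65625+1/4·(-0.59375)≈1.179688; next y=1/2·2.21875+1·1.179688≈2.289063
n=4: y≈2.289063, sp=2, e=sp−y≈-0.289063; I≈2.367188, D=e−e_prev≈-0.070313; u=0·(-0.289063)+1/2·2.367188+1/4·(-0.070313)≈1.166016; next y=1/2·2.289063+1·1.166016≈2.310547
n=5: y≈2.310547, sp=2, e=sp−y≈-0.310547; I≈2.056641, D=e−e_prev≈-0.021484; u=0·(-0.310547)+1/2·2.056641+1/4·(-0.021484)≈1.022949; next y=1/2·2.310547+1·1.022949≈2.178223
n=6: y≈2.178223, sp=2, e=sp−y≈-0.178223; I≈1.878418, D=e−e_prev≈0.132324; u=0·(-0.178223)+1/2·1.878418+1/4·0.132324≈0.972290; next y=1/2·2.178223+1·0.972290≈2.061401
n=7: y≈2.061401, sp=2, e=sp−y≈-0.061401; I≈1.817017, D=e−e_prev≈0.116821; u=0·(-0.061401)+1/2·1.817017+1/4·0.116821≈0.937714; next y=1/2·2.061401+1·0.937714≈1.968414
n=8: y≈1.968414, sp=2, e=sp−y≈0.031586; I≈1.848602, D=e−e_prev≈0.092987; u=0·0.031586+1/2·1.848602+1/4·0.092987≈0.947548; next y=1/2·1.968414+1·0.947548≈1.931755
n=9: y≈1.931755, sp=2, e=sp−y≈0.068245; I≈1.916847, D=e−e_prev≈0.036659; u=0·0.068245+1/2·1.916847+1/4·0.036659≈0.967588; next y=1/2·1.931755+1·0.967588≈1.933466
n=10: y≈1.933466, sp=2, e=sp−y≈0.066534; I≈1.983381, D=e−e_prev≈-0.001711; u=0·0.066534+1/2·1.983381+1/4·(-0.001711)≈0.991263; next y=1/2·1.933466+1·0.991263≈1.957996
n=11: y≈1.957996, sp=2, e=sp−y≈0.042004; I≈2.025385, D=e−e_prev≈-0.024530; u=0·0.042004+1/2·2.025385+1/4·(-0.024530)≈1.006560; next y=1/2·1.957996+1·1.006560≈1.985558
n=12: y≈1.985558, sp=2, e=sp−y≈0.014442; I≈2.039827, D=e−e_prev≈-0.027562; u=0·0.014442+1/2·2.039827+1/4·(-0.027562)≈1.013023; next y=1/2·1.985558+1·1.013023≈2.005802
n=13: y≈2.005802, sp=2, e=sp−y≈-0.005802; I≈2.034025, D=e−e_prev≈-0.020244; u=0·(-0.005802)+1/2·2.034025+1/4·(-0.020244)≈1.011952; next y=1/2·2.005802+1·1.011952≈2.014853

0 2 1.500 0.000
1 2 0.875 1.500
2 2 1.406 1.625
3 2 1.180 2.219
4 2 1.166 2.289
5 2 1.023 2.311
6 2 0.972 2.178
7 2 0.938 2.061
8 2 0.948 1.968
9 2 0.968 1.932
10 2 0.991 1.933
11 2 1.007 1.958
12 2 1.013 1.986
13 2 1.012 2.006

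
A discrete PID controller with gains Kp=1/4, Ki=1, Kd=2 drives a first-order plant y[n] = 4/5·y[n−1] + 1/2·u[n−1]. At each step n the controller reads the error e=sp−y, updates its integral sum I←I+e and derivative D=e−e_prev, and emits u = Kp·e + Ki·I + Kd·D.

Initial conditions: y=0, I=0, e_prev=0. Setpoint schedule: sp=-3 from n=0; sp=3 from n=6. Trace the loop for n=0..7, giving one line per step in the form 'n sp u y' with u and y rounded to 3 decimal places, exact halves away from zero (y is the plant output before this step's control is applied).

(exact arithmetic carried between steps; '≈' marks a value shown rounded to 6 d.p. or computed from one; I and e_prev carry over from the previous line; the table rounds u and y to 3 d.p., halves away from zero)
n=0: y=0, sp=-3, e=sp−y=-3; I=-3, D=e−e_prev=-3; u=1/4·(-3)+1·(-3)+2·(-3)=-9.75; next y=4/5·0+1/2·(-9.75)=-4.875
n=1: y=-4.875, sp=-3, e=sp−y=1.875; I=-1.125, D=e−e_prev=4.875; u=1/4·1.875+1·(-1.125)+2·4.875=9.09375; next y=4/5·(-4.875)+1/2·9.09375=0.646875
n=2: y=0.646875, sp=-3, e=sp−y=-3.646875; I=-4.771875, D=e−e_prev=-5.521875; u=1/4·(-3.646875)+1·(-4.771875)+2·(-5.521875)≈-16.727344; next y=4/5·0.646875+1/2·(-16.727344)≈-7.846172
n=3: y≈-7.846172, sp=-3, e=sp−y≈4.846172; I≈0.074297, D=e−e_prev≈8.493047; u=1/4·4.846172+1·0.074297+2·8.493047≈18.271934; next y=4/5·(-7.846172)+1/2·18.271934≈2.859029
n=4: y≈2.859029, sp=-3, e=sp−y≈-5.859029; I≈-5.784732, D=e−e_prev≈-10.705201; u=1/4·(-5.859029)+1·(-5.784732)+2·(-10.705201)≈-28.659892; next y=4/5·2.859029+1/2·(-28.659892)≈-12.042723
n=5: y≈-12.042723, sp=-3, e=sp−y≈9.042723; I≈3.257990, D=e−e_prev≈14.901752; u=1/4·9.042723+1·3.257990+2·14.901752≈35.322175; next y=4/5·(-12.042723)+1/2·35.322175≈8.026909
n=6: y≈8.026909, sp=3, e=sp−y≈-5.026909; I≈-1.768919, D=e−e_prev≈-14.069632; u=1/4·(-5.026909)+1·(-1.768919)+2·(-14.069632)≈-31.164910; next y=4/5·8.026909+1/2·(-31.164910)≈-9.160928
n=7: y≈-9.160928, sp=3, e=sp−y≈12.160928; I≈10.392009, D=e−e_prev≈17.187837; u=1/4·12.160928+1·10.392009+2·17.187837≈47.807914; next y=4/5·(-9.160928)+1/2·47.807914≈16.575215

0 -3 -9.750 0.000
1 -3 9.094 -4.875
2 -3 -16.727 0.647
3 -3 18.272 -7.846
4 -3 -28.660 2.859
5 -3 35.322 -12.043
6 3 -31.165 8.027
7 3 47.808 -9.161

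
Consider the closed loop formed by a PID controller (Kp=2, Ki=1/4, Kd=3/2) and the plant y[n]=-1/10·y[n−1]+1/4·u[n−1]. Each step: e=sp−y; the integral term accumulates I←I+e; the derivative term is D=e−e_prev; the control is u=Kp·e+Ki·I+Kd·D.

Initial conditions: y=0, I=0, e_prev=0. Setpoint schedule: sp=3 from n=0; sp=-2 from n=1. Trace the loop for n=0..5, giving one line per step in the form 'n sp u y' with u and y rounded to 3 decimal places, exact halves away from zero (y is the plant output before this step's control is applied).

(exact arithmetic carried between steps; '≈' marks a value shown rounded to 6 d.p. or computed from one; I and e_prev carry over from the previous line; the table rounds u and y to 3 d.p., halves away from zero)
n=0: y=0, sp=3, e=sp−y=3; I=3, D=e−e_prev=3; u=2·3+1/4·3+3/2·3=11.25; next y=-1/10·0+1/4·11.25=2.8125
n=1: y=2.8125, sp=-2, e=sp−y=-4.8125; I=-1.8125, D=e−e_prev=-7.8125; u=2·(-4.8125)+1/4·(-1.8125)+3/2·(-7.8125)=-21.796875; next y=-1/10·2.8125+1/4·(-21.796875)≈-5.730469
n=2: y≈-5.730469, sp=-2, e=sp−y≈3.730469; I≈1.917969, D=e−e_prev≈8.542969; u=2·3.730469+1/4·1.917969+3/2·8.542969≈20.754883; next y=-1/10·(-5.730469)+1/4·20.754883≈5.761768
n=3: y≈5.761768, sp=-2, e=sp−y≈-7.761768; I≈-5.843799, D=e−e_prev≈-11.492236; u=2·(-7.761768)+1/4·(-5.843799)+3/2·(-11.492236)≈-34.222839; next y=-1/10·5.761768+1/4·(-34.222839)≈-9.131887
n=4: y≈-9.131887, sp=-2, e=sp−y≈7.131887; I≈1.288088, D=e−e_prev≈14.893654; u=2·7.131887+1/4·1.288088+3/2·14.893654≈36.926276; next y=-1/10·(-9.131887)+1/4·36.926276≈10.144758
n=5: y≈10.144758, sp=-2, e=sp−y≈-12.144758; I≈-10.856670, D=e−e_prev≈-19.276644; u=2·(-12.144758)+1/4·(-10.856670)+3/2·(-19.276644)≈-55.918650; next y=-1/10·10.144758+1/4·(-55.918650)≈-14.994138

0 3 11.250 0.000
1 -2 -21.797 2.813
2 -2 20.755 -5.730
3 -2 -34.223 5.762
4 -2 36.926 -9.132
5 -2 -55.919 10.145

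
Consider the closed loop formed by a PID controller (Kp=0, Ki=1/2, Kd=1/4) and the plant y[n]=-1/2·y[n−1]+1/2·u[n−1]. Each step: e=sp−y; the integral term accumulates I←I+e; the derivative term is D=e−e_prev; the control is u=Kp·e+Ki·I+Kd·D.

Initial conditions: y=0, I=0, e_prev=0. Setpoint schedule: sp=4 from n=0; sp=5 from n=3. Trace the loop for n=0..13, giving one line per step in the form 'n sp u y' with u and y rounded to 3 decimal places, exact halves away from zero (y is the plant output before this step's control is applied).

0 4 3.000 0.000
1 4 2.875 1.500
2 4 5.109 0.688
3 5 6.170 2.211
4 5 7.869 1.979
5 5 8.597 2.945
6 5 9.955 2.826
7 5 10.459 3.564
8 5 11.449 3.447
9 5 11.781 4.001
10 5 12.502 3.890
11 5 12.717 4.306
12 5 13.244 4.206
13 5 13.381 4.519

(exact arithmetic carried between steps; '≈' marks a value shown rounded to 6 d.p. or computed from one; I and e_prev carry over from the previous line; the table rounds u and y to 3 d.p., halves away from zero)
n=0: y=0, sp=4, e=sp−y=4; I=4, D=e−e_prev=4; u=0·4+1/2·4+1/4·4=3; next y=-1/2·0+1/2·3=1.5
n=1: y=1.5, sp=4, e=sp−y=2.5; I=6.5, D=e−e_prev=-1.5; u=0·2.5+1/2·6.5+1/4·(-1.5)=2.875; next y=-1/2·1.5+1/2·2.875=0.6875
n=2: y=0.6875, sp=4, e=sp−y=3.3125; I=9.8125, D=e−e_prev=0.8125; u=0·3.3125+1/2·9.8125+1/4·0.8125=5.109375; next y=-1/2·0.6875+1/2·5.109375≈2.210938
n=3: y≈2.210938, sp=5, e=sp−y≈2.789063; I≈12.601563, D=e−e_prev≈-0.523438; u=0·2.789063+1/2·12.601563+1/4·(-0.523438)≈6.169922; next y=-1/2·2.210938+1/2·6.169922≈1.979492
n=4: y≈1.979492, sp=5, e=sp−y≈3.020508; I≈15.622070, D=e−e_prev≈0.231445; u=0·3.020508+1/2·15.622070+1/4·0.231445≈7.868896; next y=-1/2·1.979492+1/2·7.868896≈2.944702
n=5: y≈2.944702, sp=5, e=sp−y≈2.055298; I≈17.677368, D=e−e_prev≈-0.965210; u=0·2.055298+1/2·17.677368+1/4·(-0.965210)≈8.597382; next y=-1/2·2.944702+1/2·8.597382≈2.826340
n=6: y≈2.826340, sp=5, e=sp−y≈2.173660; I≈19.851028, D=e−e_prev≈0.118362; u=0·2.173660+1/2·19.851028+1/4·0.118362≈9.955105; next y=-1/2·2.826340+1/2·9.955105≈3.564383
n=7: y≈3.564383, sp=5, e=sp−y≈1.435617; I≈21.286646, D=e−e_prev≈-0.738043; u=0·1.435617+1/2·21.286646+1/4·(-0.738043)≈10.458812; next y=-1/2·3.564383+1/2·10.458812≈3.447215
n=8: y≈3.447215, sp=5, e=sp−y≈1.552785; I≈22.839431, D=e−e_prev≈0.117168; u=0·1.552785+1/2·22.839431+1/4·0.117168≈11.449007; next y=-1/2·3.447215+1/2·11.449007≈4.000896
n=9: y≈4.000896, sp=5, e=sp−y≈0.999104; I≈23.838535, D=e−e_prev≈-0.553681; u=0·0.999104+1/2·23.838535+1/4·(-0.553681)≈11.780847; next y=-1/2·4.000896+1/2·11.780847≈3.889975
n=10: y≈3.889975, sp=5, e=sp−y≈1.110025; I≈24.948559, D=e−e_prev≈0.110921; u=0·1.110025+1/2·24.948559+1/4·0.110921≈12.502010; next y=-1/2·3.889975+1/2·12.502010≈4.306017
n=11: y≈4.306017, sp=5, e=sp−y≈0.693983; I≈25.642542, D=e−e_prev≈-0.416042; u=0·0.693983+1/2·25.642542+1/4·(-0.416042)≈12.717261; next y=-1/2·4.306017+1/2·12.717261≈4.205622
n=12: y≈4.205622, sp=5, e=sp−y≈0.794378; I≈26.436920, D=e−e_prev≈0.100396; u=0·0.794378+1/2·26.436920+1/4·0.100396≈13.243559; next y=-1/2·4.205622+1/2·13.243559≈4.518969
n=13: y≈4.518969, sp=5, e=sp−y≈0.481031; I≈26.917952, D=e−e_prev≈-0.313347; u=0·0.481031+1/2·26.917952+1/4·(-0.313347)≈13.380639; next y=-1/2·4.518969+1/2·13.380639≈4.430835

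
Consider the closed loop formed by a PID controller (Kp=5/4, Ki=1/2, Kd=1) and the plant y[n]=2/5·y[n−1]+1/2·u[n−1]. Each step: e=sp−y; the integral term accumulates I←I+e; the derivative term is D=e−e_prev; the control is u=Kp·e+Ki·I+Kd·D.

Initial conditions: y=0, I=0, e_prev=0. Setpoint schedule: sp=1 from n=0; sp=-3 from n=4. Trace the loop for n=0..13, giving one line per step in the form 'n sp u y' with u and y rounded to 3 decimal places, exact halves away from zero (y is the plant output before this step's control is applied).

0 1 2.750 0.000
1 1 -1.531 1.375
2 1 4.030 -0.216
3 1 -2.850 1.929
4 -3 -5.068 -0.653
5 -3 1.067 -2.796
6 -3 -7.257 -0.585
7 -3 2.760 -3.862
8 -3 -10.254 -0.165
9 -3 5.853 -5.193
10 -3 -14.695 0.849
11 -3 11.029 -7.008
12 -3 -21.552 2.711
13 -3 19.419 -9.691

(exact arithmetic carried between steps; '≈' marks a value shown rounded to 6 d.p. or computed from one; I and e_prev carry over from the previous line; the table rounds u and y to 3 d.p., halves away from zero)
n=0: y=0, sp=1, e=sp−y=1; I=1, D=e−e_prev=1; u=5/4·1+1/2·1+1·1=2.75; next y=2/5·0+1/2·2.75=1.375
n=1: y=1.375, sp=1, e=sp−y=-0.375; I=0.625, D=e−e_prev=-1.375; u=5/4·(-0.375)+1/2·0.625+1·(-1.375)=-1.53125; next y=2/5·1.375+1/2·(-1.53125)=-0.215625
n=2: y=-0.215625, sp=1, e=sp−y=1.215625; I=1.840625, D=e−e_prev=1.590625; u=5/4·1.215625+1/2·1.840625+1·1.590625≈4.030469; next y=2/5·(-0.215625)+1/2·4.030469≈1.928984
n=3: y≈1.928984, sp=1, e=sp−y≈-0.928984; I≈0.911641, D=e−e_prev≈-2.144609; u=5/4·(-0.928984)+1/2·0.911641+1·(-2.144609)≈-2.850020; next y=2/5·1.928984+1/2·(-2.850020)≈-0.653416
n=4: y≈-0.653416, sp=-3, e=sp−y≈-2.346584; I≈-1.434943, D=e−e_prev≈-1.417600; u=5/4·(-2.346584)+1/2·(-1.434943)+1·(-1.417600)≈-5.068301; next y=2/5·(-0.653416)+1/2·(-5.068301)≈-2.795517
n=5: y≈-2.795517, sp=-3, e=sp−y≈-0.204483; I≈-1.639426, D=e−e_prev≈2.142101; u=5/4·(-0.204483)+1/2·(-1.639426)+1·2.142101≈1.066784; next y=2/5·(-2.795517)+1/2·1.066784≈-0.584815
n=6: y≈-0.584815, sp=-3, e=sp−y≈-2.415185; I≈-4.054612, D=e−e_prev≈-2.210702; u=5/4·(-2.415185)+1/2·(-4.054612)+1·(-2.210702)≈-7.256990; next y=2/5·(-0.584815)+1/2·(-7.256990)≈-3.862421
n=7: y≈-3.862421, sp=-3, e=sp−y≈0.862421; I≈-3.192191, D=e−e_prev≈3.277606; u=5/4·0.862421+1/2·(-3.192191)+1·3.277606≈2.759536; next y=2/5·(-3.862421)+1/2·2.759536≈-0.165200
n=8: y≈-0.165200, sp=-3, e=sp−y≈-2.834800; I≈-6.026991, D=e−e_prev≈-3.697221; u=5/4·(-2.834800)+1/2·(-6.026991)+1·(-3.697221)≈-10.254216; next y=2/5·(-0.165200)+1/2·(-10.254216)≈-5.193188
n=9: y≈-5.193188, sp=-3, e=sp−y≈2.193188; I≈-3.833803, D=e−e_prev≈5.027988; u=5/4·2.193188+1/2·(-3.833803)+1·5.027988≈5.852572; next y=2/5·(-5.193188)+1/2·5.852572≈0.849011
n=10: y≈0.849011, sp=-3, e=sp−y≈-3.849011; I≈-7.682813, D=e−e_prev≈-6.042199; u=5/4·(-3.849011)+1/2·(-7.682813)+1·(-6.042199)≈-14.694869; next y=2/5·0.849011+1/2·(-14.694869)≈-7.007830
n=11: y≈-7.007830, sp=-3, e=sp−y≈4.007830; I≈-3.674983, D=e−e_prev≈7.856841; u=5/4·4.007830+1/2·(-3.674983)+1·7.856841≈11.029137; next y=2/5·(-7.007830)+1/2·11.029137≈2.711436
n=12: y≈2.711436, sp=-3, e=sp−y≈-5.711436; I≈-9.386420, D=e−e_prev≈-9.719266; u=5/4·(-5.711436)+1/2·(-9.386420)+1·(-9.719266)≈-21.551771; next y=2/5·2.711436+1/2·(-21.551771)≈-9.691311
n=13: y≈-9.691311, sp=-3, e=sp−y≈6.691311; I≈-2.695108, D=e−e_prev≈12.402747; u=5/4·6.691311+1/2·(-2.695108)+1·12.402747≈19.419332; next y=2/5·(-9.691311)+1/2·19.419332≈5.833142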